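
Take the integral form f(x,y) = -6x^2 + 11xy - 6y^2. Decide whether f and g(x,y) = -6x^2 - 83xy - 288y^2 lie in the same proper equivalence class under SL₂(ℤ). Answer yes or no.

D₁ = -23, D₂ = -23
f is negative-definite; reduce −f:
−f: translate: b→1 (≡-11 mod 12), so (6,-11,6)→(6,1,1)
−f: flip: (6,1,1)→(1,-1,6)
−f: translate: b→1 (≡-1 mod 2), so (1,-1,6)→(1,1,6)
−f: reduced (well bottom): (1,1,6) with a≤c, −a<b≤a
flip sign back: reduced form of f is (-1,-1,-6)
g is negative-definite; reduce −g:
−g: translate: b→-1 (≡83 mod 12), so (6,83,288)→(6,-1,1)
−g: flip: (6,-1,1)→(1,1,6)
−g: reduced (well bottom): (1,1,6) with a≤c, −a<b≤a
flip sign back: reduced form of g is (-1,-1,-6)
reduced forms (-1, -1, -6) vs (-1, -1, -6) ⇒ equivalent

yes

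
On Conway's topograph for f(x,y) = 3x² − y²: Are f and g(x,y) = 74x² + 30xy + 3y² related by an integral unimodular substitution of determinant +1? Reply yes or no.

D₁ = 12, D₂ = 12
river cycle of f (length 2): (-1, 2, 2), (2, 2, -1)
river cycle of g (length 2): (-1, 2, 2), (2, 2, -1)
cycles coincide ⇒ equivalent

yes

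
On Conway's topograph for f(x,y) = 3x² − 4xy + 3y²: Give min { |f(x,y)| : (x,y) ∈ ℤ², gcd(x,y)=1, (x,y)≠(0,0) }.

translate: b→2 (≡-4 mod 6), so (3,-4,3)→(3,2,2)
flip: (3,2,2)→(2,-2,3)
translate: b→2 (≡-2 mod 4), so (2,-2,3)→(2,2,3)
reduced (well bottom): (2,2,3) with a≤c, −a<b≤a
well minimum = a = 2

2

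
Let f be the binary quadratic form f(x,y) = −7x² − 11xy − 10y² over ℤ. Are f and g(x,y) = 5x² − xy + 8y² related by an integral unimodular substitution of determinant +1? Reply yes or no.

D₁ = -159, D₂ = -159
f is negative-definite; reduce −f:
−f: translate: b→-3 (≡11 mod 14), so (7,11,10)→(7,-3,6)
−f: flip: (7,-3,6)→(6,3,7)
−f: reduced (well bottom): (6,3,7) with a≤c, −a<b≤a
flip sign back: reduced form of f is (-6,-3,-7)
g: reduced (well bottom): (5,-1,8) with a≤c, −a<b≤a
reduced forms (-6, -3, -7) vs (5, -1, 8) ⇒ inequivalent

no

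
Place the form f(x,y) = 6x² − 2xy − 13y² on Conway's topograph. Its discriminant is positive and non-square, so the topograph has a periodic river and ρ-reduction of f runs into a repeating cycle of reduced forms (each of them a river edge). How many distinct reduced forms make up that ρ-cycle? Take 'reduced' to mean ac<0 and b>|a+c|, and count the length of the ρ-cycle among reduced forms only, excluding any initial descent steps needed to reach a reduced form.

D = 316, ⌊√D⌋ = 17
descent: ρ → (-13,2,6)
descent: ρ → (6,10,-9)  [lands on river]
river: ρ → (-9,8,7)
river: ρ → (7,6,-10)
river: ρ → (-10,14,3)
river: ρ → (3,16,-5)
river: ρ → (-5,14,6)
ρ-cycle length = 6 (tail of 2 descent steps not counted)

6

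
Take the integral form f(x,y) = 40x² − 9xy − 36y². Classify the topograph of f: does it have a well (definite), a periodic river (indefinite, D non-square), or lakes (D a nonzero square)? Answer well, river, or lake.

D = b²−4ac = (-9)² − 4·40·(-36) = 5841
D > 0 non-square ⇒ indefinite ⇒ periodic river

river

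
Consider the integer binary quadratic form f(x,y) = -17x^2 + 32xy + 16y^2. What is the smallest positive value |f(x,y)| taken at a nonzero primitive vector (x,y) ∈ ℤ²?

river: ρ → (16,32,-17)
river: ρ → (-17,36,12)
river: ρ → (12,36,-17)
river: ρ → (-17,32,16)
closes: descent 0, river 4
min |a| on river = 12

12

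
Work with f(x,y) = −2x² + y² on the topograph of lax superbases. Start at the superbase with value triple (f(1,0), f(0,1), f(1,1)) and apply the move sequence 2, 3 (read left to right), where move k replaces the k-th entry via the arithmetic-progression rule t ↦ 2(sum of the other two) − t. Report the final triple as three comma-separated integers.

start (-2,1,-1) = (f(1,0),f(0,1),f(1,1))
replace slot 2: 2·((-2)+(-1)) − 1 = -7 → (-2,-7,-1)
replace slot 3: 2·((-2)+(-7)) − (-1) = -17 → (-2,-7,-17)

-2,-7,-17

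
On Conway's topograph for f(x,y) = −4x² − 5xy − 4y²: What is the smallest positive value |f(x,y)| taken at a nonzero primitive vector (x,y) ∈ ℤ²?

translate: b→-3 (≡5 mod 8), so (4,5,4)→(4,-3,3)
flip: (4,-3,3)→(3,3,4)
reduced (well bottom): (3,3,4) with a≤c, −a<b≤a
well minimum |f| = |-3| = 3 (negative-definite)

3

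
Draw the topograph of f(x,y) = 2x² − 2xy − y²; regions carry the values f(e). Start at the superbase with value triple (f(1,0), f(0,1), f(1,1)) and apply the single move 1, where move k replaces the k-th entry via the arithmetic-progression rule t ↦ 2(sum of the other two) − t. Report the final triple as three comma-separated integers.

start (2,-1,-1) = (f(1,0),f(0,1),f(1,1))
replace slot 1: 2·((-1)+(-1)) − 2 = -6 → (-6,-1,-1)

-6,-1,-1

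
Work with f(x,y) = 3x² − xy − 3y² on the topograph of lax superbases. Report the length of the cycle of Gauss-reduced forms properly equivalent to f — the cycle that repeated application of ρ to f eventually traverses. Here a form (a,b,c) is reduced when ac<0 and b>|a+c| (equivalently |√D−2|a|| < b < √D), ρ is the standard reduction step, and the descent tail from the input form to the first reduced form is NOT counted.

D = 37, ⌊√D⌋ = 6
descent: ρ → (-3,1,3)  [lands on river]
river: ρ → (3,5,-1)
river: ρ → (-1,5,3)
river: ρ → (3,1,-3)
river: ρ → (-3,5,1)
river: ρ → (1,5,-3)
ρ-cycle length = 6 (tail of 1 descent step not counted)

6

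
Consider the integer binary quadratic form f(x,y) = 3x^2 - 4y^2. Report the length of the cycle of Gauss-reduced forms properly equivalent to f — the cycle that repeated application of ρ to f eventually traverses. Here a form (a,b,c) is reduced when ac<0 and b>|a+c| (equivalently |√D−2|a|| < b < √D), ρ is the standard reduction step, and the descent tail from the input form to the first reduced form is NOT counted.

D = 48, ⌊√D⌋ = 6
descent: ρ → (-4,0,3)
descent: ρ → (3,6,-1)  [lands on river]
river: ρ → (-1,6,3)
ρ-cycle length = 2 (tail of 2 descent steps not counted)

2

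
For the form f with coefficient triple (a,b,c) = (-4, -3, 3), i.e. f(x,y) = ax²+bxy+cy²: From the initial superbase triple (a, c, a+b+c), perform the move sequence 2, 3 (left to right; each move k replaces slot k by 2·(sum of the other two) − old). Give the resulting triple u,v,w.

start (-4,3,-4) = (f(1,0),f(0,1),f(1,1))
replace slot 2: 2·((-4)+(-4)) − 3 = -19 → (-4,-19,-4)
replace slot 3: 2·((-4)+(-19)) − (-4) = -42 → (-4,-19,-42)

-4,-19,-42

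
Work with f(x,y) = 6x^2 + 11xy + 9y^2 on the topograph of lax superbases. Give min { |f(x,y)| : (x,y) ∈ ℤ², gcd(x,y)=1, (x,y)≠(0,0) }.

translate: b→-1 (≡11 mod 12), so (6,11,9)→(6,-1,4)
flip: (6,-1,4)→(4,1,6)
reduced (well bottom): (4,1,6) with a≤c, −a<b≤a
well minimum = a = 4

4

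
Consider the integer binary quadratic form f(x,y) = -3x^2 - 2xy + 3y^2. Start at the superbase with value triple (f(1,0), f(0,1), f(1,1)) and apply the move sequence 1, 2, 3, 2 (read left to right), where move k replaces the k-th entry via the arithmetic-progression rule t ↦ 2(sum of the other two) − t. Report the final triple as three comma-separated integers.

start (-3,3,-2) = (f(1,0),f(0,1),f(1,1))
replace slot 1: 2·(3+(-2)) − (-3) = 5 → (5,3,-2)
replace slot 2: 2·(5+(-2)) − 3 = 3 → (5,3,-2)
replace slot 3: 2·(5+3) − (-2) = 18 → (5,3,18)
replace slot 2: 2·(5+18) − 3 = 43 → (5,43,18)

5,43,18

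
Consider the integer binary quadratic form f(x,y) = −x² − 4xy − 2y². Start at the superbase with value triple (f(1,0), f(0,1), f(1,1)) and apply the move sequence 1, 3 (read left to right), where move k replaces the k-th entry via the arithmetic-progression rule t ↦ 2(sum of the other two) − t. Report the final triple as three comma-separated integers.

start (-1,-2,-7) = (f(1,0),f(0,1),f(1,1))
replace slot 1: 2·((-2)+(-7)) − (-1) = -17 → (-17,-2,-7)
replace slot 3: 2·((-17)+(-2)) − (-7) = -31 → (-17,-2,-31)

-17,-2,-31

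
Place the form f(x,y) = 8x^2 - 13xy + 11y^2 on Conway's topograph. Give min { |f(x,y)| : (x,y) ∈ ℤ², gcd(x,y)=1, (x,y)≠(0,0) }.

translate: b→3 (≡-13 mod 16), so (8,-13,11)→(8,3,6)
flip: (8,3,6)→(6,-3,8)
reduced (well bottom): (6,-3,8) with a≤c, −a<b≤a
well minimum = a = 6

6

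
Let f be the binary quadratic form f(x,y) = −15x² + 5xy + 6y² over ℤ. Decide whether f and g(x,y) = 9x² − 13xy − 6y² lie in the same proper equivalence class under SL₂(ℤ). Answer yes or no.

D₁ = 385, D₂ = 385
river cycle of f (length 12): (6, 19, -1), (-1, 19, 6), (6, 17, -4), (-4, 15, 10), (10, 5, -9), (-9, 13, 6), (6, 11, -11), (-11, 11, 6), (6, 13, -9), (-9, 5, 10), … (2 more)
river cycle of g (length 12): (-6, 13, 9), (9, 5, -10), (-10, 15, 4), (4, 17, -6), (-6, 19, 1), (1, 19, -6), (-6, 17, 4), (4, 15, -10), (-10, 5, 9), (9, 13, -6), … (2 more)
cycles differ ⇒ inequivalent

no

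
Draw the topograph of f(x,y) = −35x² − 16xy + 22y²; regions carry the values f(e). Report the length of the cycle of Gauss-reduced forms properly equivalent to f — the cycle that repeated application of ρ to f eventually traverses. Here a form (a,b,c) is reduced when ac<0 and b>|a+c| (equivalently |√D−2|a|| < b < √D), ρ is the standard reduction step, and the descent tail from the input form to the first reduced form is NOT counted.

D = 3336, ⌊√D⌋ = 57
descent: ρ → (22,16,-35)  [lands on river]
river: ρ → (-35,54,3)
river: ρ → (3,54,-35)
river: ρ → (-35,16,22)
river: ρ → (22,28,-29)
river: ρ → (-29,30,21)
river: ρ → (21,54,-5)
river: ρ → (-5,56,10)
river: ρ → (10,44,-35)
river: ρ → (-35,26,19)
river: ρ → (19,50,-11)
river: ρ → (-11,38,43)
river: ρ → (43,48,-6)
river: ρ → (-6,48,43)
river: ρ → (43,38,-11)
river: ρ → (-11,50,19)
river: ρ → (19,26,-35)
river: ρ → (-35,44,10)
river: ρ → (10,56,-5)
river: ρ → (-5,54,21)
river: ρ → (21,30,-29)
river: ρ → (-29,28,22)
ρ-cycle length = 22 (tail of 1 descent step not counted)

22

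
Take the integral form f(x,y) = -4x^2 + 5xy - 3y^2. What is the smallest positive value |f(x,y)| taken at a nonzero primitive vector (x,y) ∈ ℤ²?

translate: b→3 (≡-5 mod 8), so (4,-5,3)→(4,3,2)
flip: (4,3,2)→(2,-3,4)
translate: b→1 (≡-3 mod 4), so (2,-3,4)→(2,1,3)
reduced (well bottom): (2,1,3) with a≤c, −a<b≤a
well minimum |f| = |-2| = 2 (negative-definite)

2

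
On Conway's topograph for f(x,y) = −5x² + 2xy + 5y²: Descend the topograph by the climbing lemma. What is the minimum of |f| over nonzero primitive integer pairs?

river: ρ → (5,8,-2)
river: ρ → (-2,8,5)
river: ρ → (5,2,-5)
river: ρ → (-5,8,2)
river: ρ → (2,8,-5)
river: ρ → (-5,2,5)
closes: descent 0, river 6
min |a| on river = 2

2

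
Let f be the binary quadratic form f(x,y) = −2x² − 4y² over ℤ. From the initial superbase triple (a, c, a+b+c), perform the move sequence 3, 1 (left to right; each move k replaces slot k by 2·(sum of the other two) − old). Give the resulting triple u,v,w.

start (-2,-4,-6) = (f(1,0),f(0,1),f(1,1))
replace slot 3: 2·((-2)+(-4)) − (-6) = -6 → (-2,-4,-6)
replace slot 1: 2·((-4)+(-6)) − (-2) = -18 → (-18,-4,-6)

-18,-4,-6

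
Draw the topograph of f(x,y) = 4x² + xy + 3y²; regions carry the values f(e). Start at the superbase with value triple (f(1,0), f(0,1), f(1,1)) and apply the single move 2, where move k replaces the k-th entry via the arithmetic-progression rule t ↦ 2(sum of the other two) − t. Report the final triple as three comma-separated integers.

start (4,3,8) = (f(1,0),f(0,1),f(1,1))
replace slot 2: 2·(4+8) − 3 = 21 → (4,21,8)

4,21,8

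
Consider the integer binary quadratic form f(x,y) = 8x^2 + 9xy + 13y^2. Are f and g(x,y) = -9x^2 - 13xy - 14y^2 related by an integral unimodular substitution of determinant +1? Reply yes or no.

D₁ = -335, D₂ = -335
f: translate: b→-7 (≡9 mod 16), so (8,9,13)→(8,-7,12)
f: reduced (well bottom): (8,-7,12) with a≤c, −a<b≤a
g is negative-definite; reduce −g:
−g: translate: b→-5 (≡13 mod 18), so (9,13,14)→(9,-5,10)
−g: reduced (well bottom): (9,-5,10) with a≤c, −a<b≤a
flip sign back: reduced form of g is (-9,5,-10)
reduced forms (8, -7, 12) vs (-9, 5, -10) ⇒ inequivalent

no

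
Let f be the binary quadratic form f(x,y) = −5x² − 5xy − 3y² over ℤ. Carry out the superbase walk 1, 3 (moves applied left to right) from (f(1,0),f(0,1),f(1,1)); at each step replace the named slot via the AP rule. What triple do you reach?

start (-5,-3,-13) = (f(1,0),f(0,1),f(1,1))
replace slot 1: 2·((-3)+(-13)) − (-5) = -27 → (-27,-3,-13)
replace slot 3: 2·((-27)+(-3)) − (-13) = -47 → (-27,-3,-47)

-27,-3,-47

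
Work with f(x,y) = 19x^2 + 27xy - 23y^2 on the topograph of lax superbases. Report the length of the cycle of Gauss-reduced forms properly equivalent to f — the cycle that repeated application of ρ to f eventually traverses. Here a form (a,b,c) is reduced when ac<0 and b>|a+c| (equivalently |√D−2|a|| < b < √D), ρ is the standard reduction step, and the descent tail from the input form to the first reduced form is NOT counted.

D = 2477, ⌊√D⌋ = 49
river: ρ → (-23,19,23)
river: ρ → (23,27,-19)
river: ρ → (-19,49,1)
river: ρ → (1,49,-19)
river: ρ → (-19,27,23)
river: ρ → (23,19,-23)
river: ρ → (-23,27,19)
river: ρ → (19,49,-1)
river: ρ → (-1,49,19)
river: ρ → (19,27,-23)
ρ-cycle length = 10 (tail of 0 descent steps not counted)

10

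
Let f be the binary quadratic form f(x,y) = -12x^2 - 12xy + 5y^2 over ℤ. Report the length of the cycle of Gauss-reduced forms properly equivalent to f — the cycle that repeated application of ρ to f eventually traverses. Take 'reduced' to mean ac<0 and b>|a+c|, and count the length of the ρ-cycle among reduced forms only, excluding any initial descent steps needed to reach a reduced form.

D = 384, ⌊√D⌋ = 19
descent: ρ → (5,12,-12)  [lands on river]
river: ρ → (-12,12,5)
river: ρ → (5,18,-3)
river: ρ → (-3,18,5)
ρ-cycle length = 4 (tail of 1 descent step not counted)

4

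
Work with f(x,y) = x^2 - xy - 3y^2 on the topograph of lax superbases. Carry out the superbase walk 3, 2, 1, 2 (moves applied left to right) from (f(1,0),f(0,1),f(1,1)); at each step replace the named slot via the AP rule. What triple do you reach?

start (1,-3,-3) = (f(1,0),f(0,1),f(1,1))
replace slot 3: 2·(1+(-3)) − (-3) = -1 → (1,-3,-1)
replace slot 2: 2·(1+(-1)) − (-3) = 3 → (1,3,-1)
replace slot 1: 2·(3+(-1)) − 1 = 3 → (3,3,-1)
replace slot 2: 2·(3+(-1)) − 3 = 1 → (3,1,-1)

3,1,-1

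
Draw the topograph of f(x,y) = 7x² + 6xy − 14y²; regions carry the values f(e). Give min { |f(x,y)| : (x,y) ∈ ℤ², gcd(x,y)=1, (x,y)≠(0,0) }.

descent: ρ → (-14,-6,7)
descent: ρ → (7,20,-1)  [lands on river]
river: ρ → (-1,20,7)
river: ρ → (7,8,-13)
river: ρ → (-13,18,2)
river: ρ → (2,18,-13)
river: ρ → (-13,8,7)
closes: descent 2, river 6
min |a| on river = 1

1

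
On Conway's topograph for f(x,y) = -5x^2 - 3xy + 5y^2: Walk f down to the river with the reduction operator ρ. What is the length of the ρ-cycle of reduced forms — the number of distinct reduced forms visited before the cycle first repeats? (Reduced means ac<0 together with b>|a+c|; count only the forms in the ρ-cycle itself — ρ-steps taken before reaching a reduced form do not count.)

D = 109, ⌊√D⌋ = 10
descent: ρ → (5,3,-5)  [lands on river]
river: ρ → (-5,7,3)
river: ρ → (3,5,-7)
river: ρ → (-7,9,1)
river: ρ → (1,9,-7)
river: ρ → (-7,5,3)
river: ρ → (3,7,-5)
river: ρ → (-5,3,5)
river: ρ → (5,7,-3)
river: ρ → (-3,5,7)
river: ρ → (7,9,-1)
river: ρ → (-1,9,7)
river: ρ → (7,5,-3)
river: ρ → (-3,7,5)
ρ-cycle length = 14 (tail of 1 descent step not counted)

14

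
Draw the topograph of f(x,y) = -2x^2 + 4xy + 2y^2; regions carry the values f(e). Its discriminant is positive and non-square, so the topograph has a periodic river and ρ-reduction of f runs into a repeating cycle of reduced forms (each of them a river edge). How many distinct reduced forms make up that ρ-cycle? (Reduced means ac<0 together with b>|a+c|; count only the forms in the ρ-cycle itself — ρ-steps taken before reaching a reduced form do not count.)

D = 32, ⌊√D⌋ = 5
river: ρ → (2,4,-2)
river: ρ → (-2,4,2)
ρ-cycle length = 2 (tail of 0 descent steps not counted)

2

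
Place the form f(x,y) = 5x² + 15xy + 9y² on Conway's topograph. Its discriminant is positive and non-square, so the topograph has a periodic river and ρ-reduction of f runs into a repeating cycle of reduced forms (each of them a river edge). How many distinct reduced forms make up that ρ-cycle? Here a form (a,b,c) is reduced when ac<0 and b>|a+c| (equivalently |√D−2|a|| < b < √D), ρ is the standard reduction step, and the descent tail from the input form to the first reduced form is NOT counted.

D = 45, ⌊√D⌋ = 6
descent: ρ → (9,3,-1)
descent: ρ → (-1,5,5)  [lands on river]
river: ρ → (5,5,-1)
ρ-cycle length = 2 (tail of 2 descent steps not counted)

2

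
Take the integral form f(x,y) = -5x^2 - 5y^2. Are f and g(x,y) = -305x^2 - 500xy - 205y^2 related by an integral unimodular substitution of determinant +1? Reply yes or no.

D₁ = -100, D₂ = -100
f is negative-definite; reduce −f:
−f: reduced (well bottom): (5,0,5) with a≤c, −a<b≤a
flip sign back: reduced form of f is (-5,0,-5)
g is negative-definite; reduce −g:
−g: translate: b→-110 (≡500 mod 610), so (305,500,205)→(305,-110,10)
−g: flip: (305,-110,10)→(10,110,305)
−g: translate: b→10 (≡110 mod 20), so (10,110,305)→(10,10,5)
−g: flip: (10,10,5)→(5,-10,10)
−g: translate: b→0 (≡-10 mod 10), so (5,-10,10)→(5,0,5)
−g: reduced (well bottom): (5,0,5) with a≤c, −a<b≤a
flip sign back: reduced form of g is (-5,0,-5)
reduced forms (-5, 0, -5) vs (-5, 0, -5) ⇒ equivalent

yes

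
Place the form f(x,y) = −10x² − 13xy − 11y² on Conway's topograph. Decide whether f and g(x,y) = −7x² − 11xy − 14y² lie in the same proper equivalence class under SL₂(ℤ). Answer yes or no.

D₁ = -271, D₂ = -271
f is negative-definite; reduce −f:
−f: translate: b→-7 (≡13 mod 20), so (10,13,11)→(10,-7,8)
−f: flip: (10,-7,8)→(8,7,10)
−f: reduced (well bottom): (8,7,10) with a≤c, −a<b≤a
flip sign back: reduced form of f is (-8,-7,-10)
g is negative-definite; reduce −g:
−g: translate: b→-3 (≡11 mod 14), so (7,11,14)→(7,-3,10)
−g: reduced (well bottom): (7,-3,10) with a≤c, −a<b≤a
flip sign back: reduced form of g is (-7,3,-10)
reduced forms (-8, -7, -10) vs (-7, 3, -10) ⇒ inequivalent

no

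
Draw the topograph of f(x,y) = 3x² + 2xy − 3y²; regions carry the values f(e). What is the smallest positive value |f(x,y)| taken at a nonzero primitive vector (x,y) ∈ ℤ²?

river: ρ → (-3,4,2)
river: ρ → (2,4,-3)
river: ρ → (-3,2,3)
river: ρ → (3,4,-2)
river: ρ → (-2,4,3)
river: ρ → (3,2,-3)
closes: descent 0, river 6
min |a| on river = 2

2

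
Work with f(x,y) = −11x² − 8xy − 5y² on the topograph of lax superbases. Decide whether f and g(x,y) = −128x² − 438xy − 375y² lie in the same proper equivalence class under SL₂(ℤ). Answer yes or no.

D₁ = -156, D₂ = -156
f is negative-definite; reduce −f:
−f: flip: (11,8,5)→(5,-8,11)
−f: translate: b→2 (≡-8 mod 10), so (5,-8,11)→(5,2,8)
−f: reduced (well bottom): (5,2,8) with a≤c, −a<b≤a
flip sign back: reduced form of f is (-5,-2,-8)
g is negative-definite; reduce −g:
−g: translate: b→-74 (≡438 mod 256), so (128,438,375)→(128,-74,11)
−g: flip: (128,-74,11)→(11,74,128)
−g: translate: b→8 (≡74 mod 22), so (11,74,128)→(11,8,5)
−g: flip: (11,8,5)→(5,-8,11)
−g: translate: b→2 (≡-8 mod 10), so (5,-8,11)→(5,2,8)
−g: reduced (well bottom): (5,2,8) with a≤c, −a<b≤a
flip sign back: reduced form of g is (-5,-2,-8)
reduced forms (-5, -2, -8) vs (-5, -2, -8) ⇒ equivalent

yes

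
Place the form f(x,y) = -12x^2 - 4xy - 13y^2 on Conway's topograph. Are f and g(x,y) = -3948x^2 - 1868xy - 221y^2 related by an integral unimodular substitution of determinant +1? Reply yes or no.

D₁ = -608, D₂ = -608
f is negative-definite; reduce −f:
−f: reduced (well bottom): (12,4,13) with a≤c, −a<b≤a
flip sign back: reduced form of f is (-12,-4,-13)
g is negative-definite; reduce −g:
−g: flip: (3948,1868,221)→(221,-1868,3948)
−g: translate: b→-100 (≡-1868 mod 442), so (221,-1868,3948)→(221,-100,12)
−g: flip: (221,-100,12)→(12,100,221)
−g: translate: b→4 (≡100 mod 24), so (12,100,221)→(12,4,13)
−g: reduced (well bottom): (12,4,13) with a≤c, −a<b≤a
flip sign back: reduced form of g is (-12,-4,-13)
reduced forms (-12, -4, -13) vs (-12, -4, -13) ⇒ equivalent

yes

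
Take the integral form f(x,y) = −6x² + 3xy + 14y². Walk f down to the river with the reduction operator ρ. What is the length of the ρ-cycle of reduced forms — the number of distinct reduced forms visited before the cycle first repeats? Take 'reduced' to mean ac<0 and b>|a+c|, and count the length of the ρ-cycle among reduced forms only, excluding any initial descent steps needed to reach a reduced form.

D = 345, ⌊√D⌋ = 18
descent: ρ → (14,-3,-6)
descent: ρ → (-6,15,5)  [lands on river]
river: ρ → (5,15,-6)
river: ρ → (-6,9,11)
river: ρ → (11,13,-4)
river: ρ → (-4,11,14)
river: ρ → (14,17,-1)
river: ρ → (-1,17,14)
river: ρ → (14,11,-4)
river: ρ → (-4,13,11)
river: ρ → (11,9,-6)
ρ-cycle length = 10 (tail of 2 descent steps not counted)

10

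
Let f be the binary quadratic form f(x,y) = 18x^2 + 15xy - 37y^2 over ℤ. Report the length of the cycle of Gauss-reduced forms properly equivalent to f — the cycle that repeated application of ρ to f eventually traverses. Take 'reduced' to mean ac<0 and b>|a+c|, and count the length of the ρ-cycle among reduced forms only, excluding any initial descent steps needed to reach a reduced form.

D = 2889, ⌊√D⌋ = 53
descent: ρ → (-37,-15,18)
descent: ρ → (18,51,-4)  [lands on river]
river: ρ → (-4,53,5)
river: ρ → (5,47,-34)
river: ρ → (-34,21,18)
ρ-cycle length = 4 (tail of 2 descent steps not counted)

4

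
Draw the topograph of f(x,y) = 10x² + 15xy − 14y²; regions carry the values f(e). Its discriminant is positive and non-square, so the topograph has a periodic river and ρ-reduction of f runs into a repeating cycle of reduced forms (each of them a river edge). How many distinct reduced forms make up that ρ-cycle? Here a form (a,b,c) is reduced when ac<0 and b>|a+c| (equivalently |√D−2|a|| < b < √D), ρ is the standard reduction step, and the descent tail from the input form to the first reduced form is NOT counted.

D = 785, ⌊√D⌋ = 28
river: ρ → (-14,13,11)
river: ρ → (11,9,-16)
river: ρ → (-16,23,4)
river: ρ → (4,25,-10)
river: ρ → (-10,15,14)
river: ρ → (14,13,-11)
river: ρ → (-11,9,16)
river: ρ → (16,23,-4)
river: ρ → (-4,25,10)
river: ρ → (10,15,-14)
ρ-cycle length = 10 (tail of 0 descent steps not counted)

10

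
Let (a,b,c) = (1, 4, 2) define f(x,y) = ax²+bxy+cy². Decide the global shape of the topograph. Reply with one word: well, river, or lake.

D = b²−4ac = 4² − 4·1·2 = 8
D > 0 non-square ⇒ indefinite ⇒ periodic river

river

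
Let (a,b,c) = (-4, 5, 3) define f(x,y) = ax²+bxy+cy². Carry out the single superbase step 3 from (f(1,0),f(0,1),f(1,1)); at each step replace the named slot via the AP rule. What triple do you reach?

start (-4,3,4) = (f(1,0),f(0,1),f(1,1))
replace slot 3: 2·((-4)+3) − 4 = -6 → (-4,3,-6)

-4,3,-6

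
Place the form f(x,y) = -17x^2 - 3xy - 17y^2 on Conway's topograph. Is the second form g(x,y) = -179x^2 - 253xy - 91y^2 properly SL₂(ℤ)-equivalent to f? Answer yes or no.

D₁ = -1147, D₂ = -1147
f is negative-definite; reduce −f:
−f: reduced (well bottom): (17,3,17) with a≤c, −a<b≤a
flip sign back: reduced form of f is (-17,-3,-17)
g is negative-definite; reduce −g:
−g: translate: b→-105 (≡253 mod 358), so (179,253,91)→(179,-105,17)
−g: flip: (179,-105,17)→(17,105,179)
−g: translate: b→3 (≡105 mod 34), so (17,105,179)→(17,3,17)
−g: reduced (well bottom): (17,3,17) with a≤c, −a<b≤a
flip sign back: reduced form of g is (-17,-3,-17)
reduced forms (-17, -3, -17) vs (-17, -3, -17) ⇒ equivalent

yes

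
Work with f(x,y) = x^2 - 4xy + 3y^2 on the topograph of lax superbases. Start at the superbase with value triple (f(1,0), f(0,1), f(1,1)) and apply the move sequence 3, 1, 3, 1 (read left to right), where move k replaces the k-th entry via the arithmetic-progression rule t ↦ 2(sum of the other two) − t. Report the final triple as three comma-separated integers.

start (1,3,0) = (f(1,0),f(0,1),f(1,1))
replace slot 3: 2·(1+3) − 0 = 8 → (1,3,8)
replace slot 1: 2·(3+8) − 1 = 21 → (21,3,8)
replace slot 3: 2·(21+3) − 8 = 40 → (21,3,40)
replace slot 1: 2·(3+40) − 21 = 65 → (65,3,40)

65,3,40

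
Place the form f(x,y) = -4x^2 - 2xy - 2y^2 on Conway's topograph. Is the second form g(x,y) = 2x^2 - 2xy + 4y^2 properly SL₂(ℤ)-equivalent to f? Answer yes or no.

D₁ = -28, D₂ = -28
f is negative-definite; reduce −f:
−f: flip: (4,2,2)→(2,-2,4)
−f: translate: b→2 (≡-2 mod 4), so (2,-2,4)→(2,2,4)
−f: reduced (well bottom): (2,2,4) with a≤c, −a<b≤a
flip sign back: reduced form of f is (-2,-2,-4)
g: translate: b→2 (≡-2 mod 4), so (2,-2,4)→(2,2,4)
g: reduced (well bottom): (2,2,4) with a≤c, −a<b≤a
reduced forms (-2, -2, -4) vs (2, 2, 4) ⇒ inequivalent

no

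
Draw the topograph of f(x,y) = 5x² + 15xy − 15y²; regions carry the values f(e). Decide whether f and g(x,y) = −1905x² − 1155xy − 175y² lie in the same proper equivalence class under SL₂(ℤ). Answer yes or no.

D₁ = 525, D₂ = 525
river cycle of f (length 2): (-15, 15, 5), (5, 15, -15)
river cycle of g (length 2): (-15, 15, 5), (5, 15, -15)
cycles coincide ⇒ equivalent

yes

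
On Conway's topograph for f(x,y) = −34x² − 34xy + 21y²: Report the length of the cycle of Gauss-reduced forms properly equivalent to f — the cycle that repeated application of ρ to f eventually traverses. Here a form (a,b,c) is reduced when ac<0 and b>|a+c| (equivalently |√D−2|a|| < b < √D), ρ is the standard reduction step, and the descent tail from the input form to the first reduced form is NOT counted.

D = 4012, ⌊√D⌋ = 63
descent: ρ → (21,34,-34)  [lands on river]
river: ρ → (-34,34,21)
river: ρ → (21,50,-18)
river: ρ → (-18,58,9)
river: ρ → (9,50,-42)
river: ρ → (-42,34,17)
river: ρ → (17,34,-42)
river: ρ → (-42,50,9)
river: ρ → (9,58,-18)
river: ρ → (-18,50,21)
ρ-cycle length = 10 (tail of 1 descent step not counted)

10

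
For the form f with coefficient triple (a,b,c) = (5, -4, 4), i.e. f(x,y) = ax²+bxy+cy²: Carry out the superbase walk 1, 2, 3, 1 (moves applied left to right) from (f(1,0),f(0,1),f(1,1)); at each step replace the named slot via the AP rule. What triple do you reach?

start (5,4,5) = (f(1,0),f(0,1),f(1,1))
replace slot 1: 2·(4+5) − 5 = 13 → (13,4,5)
replace slot 2: 2·(13+5) − 4 = 32 → (13,32,5)
replace slot 3: 2·(13+32) − 5 = 85 → (13,32,85)
replace slot 1: 2·(32+85) − 13 = 221 → (221,32,85)

221,32,85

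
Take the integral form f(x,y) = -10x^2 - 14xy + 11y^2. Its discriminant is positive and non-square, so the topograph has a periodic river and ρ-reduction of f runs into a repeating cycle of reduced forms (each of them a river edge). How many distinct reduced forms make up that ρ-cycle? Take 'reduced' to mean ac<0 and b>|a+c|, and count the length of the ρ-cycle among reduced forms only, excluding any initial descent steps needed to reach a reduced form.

D = 636, ⌊√D⌋ = 25
descent: ρ → (11,14,-10)  [lands on river]
river: ρ → (-10,6,15)
river: ρ → (15,24,-1)
river: ρ → (-1,24,15)
river: ρ → (15,6,-10)
river: ρ → (-10,14,11)
river: ρ → (11,8,-13)
river: ρ → (-13,18,6)
river: ρ → (6,18,-13)
river: ρ → (-13,8,11)
ρ-cycle length = 10 (tail of 1 descent step not counted)

10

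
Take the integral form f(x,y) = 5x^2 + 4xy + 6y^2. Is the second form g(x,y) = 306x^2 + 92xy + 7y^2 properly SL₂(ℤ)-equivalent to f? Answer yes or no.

D₁ = -104, D₂ = -104
f: reduced (well bottom): (5,4,6) with a≤c, −a<b≤a
g: flip: (306,92,7)→(7,-92,306)
g: translate: b→6 (≡-92 mod 14), so (7,-92,306)→(7,6,5)
g: flip: (7,6,5)→(5,-6,7)
g: translate: b→4 (≡-6 mod 10), so (5,-6,7)→(5,4,6)
g: reduced (well bottom): (5,4,6) with a≤c, −a<b≤a
reduced forms (5, 4, 6) vs (5, 4, 6) ⇒ equivalent

yes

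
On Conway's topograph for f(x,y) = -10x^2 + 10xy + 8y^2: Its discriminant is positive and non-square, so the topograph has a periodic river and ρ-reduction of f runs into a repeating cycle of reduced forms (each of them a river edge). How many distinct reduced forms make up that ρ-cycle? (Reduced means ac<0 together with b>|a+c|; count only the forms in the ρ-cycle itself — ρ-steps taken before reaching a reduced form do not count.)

D = 420, ⌊√D⌋ = 20
river: ρ → (8,6,-12)
river: ρ → (-12,18,2)
river: ρ → (2,18,-12)
river: ρ → (-12,6,8)
river: ρ → (8,10,-10)
river: ρ → (-10,10,8)
ρ-cycle length = 6 (tail of 0 descent steps not counted)

6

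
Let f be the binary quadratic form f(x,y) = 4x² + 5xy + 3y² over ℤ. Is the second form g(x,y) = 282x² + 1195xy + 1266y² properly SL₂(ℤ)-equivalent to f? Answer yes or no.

D₁ = -23, D₂ = -23
f: translate: b→-3 (≡5 mod 8), so (4,5,3)→(4,-3,2)
f: flip: (4,-3,2)→(2,3,4)
f: translate: b→-1 (≡3 mod 4), so (2,3,4)→(2,-1,3)
f: reduced (well bottom): (2,-1,3) with a≤c, −a<b≤a
g: translate: b→67 (≡1195 mod 564), so (282,1195,1266)→(282,67,4)
g: flip: (282,67,4)→(4,-67,282)
g: translate: b→-3 (≡-67 mod 8), so (4,-67,282)→(4,-3,2)
g: flip: (4,-3,2)→(2,3,4)
g: translate: b→-1 (≡3 mod 4), so (2,3,4)→(2,-1,3)
g: reduced (well bottom): (2,-1,3) with a≤c, −a<b≤a
reduced forms (2, -1, 3) vs (2, -1, 3) ⇒ equivalent

yes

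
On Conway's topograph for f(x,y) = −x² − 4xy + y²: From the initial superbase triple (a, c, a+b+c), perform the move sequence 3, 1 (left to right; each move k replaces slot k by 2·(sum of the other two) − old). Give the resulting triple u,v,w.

start (-1,1,-4) = (f(1,0),f(0,1),f(1,1))
replace slot 3: 2·((-1)+1) − (-4) = 4 → (-1,1,4)
replace slot 1: 2·(1+4) − (-1) = 11 → (11,1,4)

11,1,4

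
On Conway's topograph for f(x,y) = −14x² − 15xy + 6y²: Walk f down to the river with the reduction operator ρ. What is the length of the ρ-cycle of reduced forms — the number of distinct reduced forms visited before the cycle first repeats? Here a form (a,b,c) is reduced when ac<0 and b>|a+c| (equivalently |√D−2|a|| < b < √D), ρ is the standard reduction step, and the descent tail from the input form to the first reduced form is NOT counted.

D = 561, ⌊√D⌋ = 23
descent: ρ → (6,15,-14)  [lands on river]
river: ρ → (-14,13,7)
river: ρ → (7,15,-12)
river: ρ → (-12,9,10)
river: ρ → (10,11,-11)
river: ρ → (-11,11,10)
river: ρ → (10,9,-12)
river: ρ → (-12,15,7)
river: ρ → (7,13,-14)
river: ρ → (-14,15,6)
river: ρ → (6,21,-5)
river: ρ → (-5,19,10)
river: ρ → (10,21,-3)
river: ρ → (-3,21,10)
river: ρ → (10,19,-5)
river: ρ → (-5,21,6)
ρ-cycle length = 16 (tail of 1 descent step not counted)

16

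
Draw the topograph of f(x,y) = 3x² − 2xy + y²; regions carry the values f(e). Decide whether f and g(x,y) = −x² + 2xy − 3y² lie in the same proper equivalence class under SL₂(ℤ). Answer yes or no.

D₁ = -8, D₂ = -8
f: flip: (3,-2,1)→(1,2,3)
f: translate: b→0 (≡2 mod 2), so (1,2,3)→(1,0,2)
f: reduced (well bottom): (1,0,2) with a≤c, −a<b≤a
g is negative-definite; reduce −g:
−g: translate: b→0 (≡-2 mod 2), so (1,-2,3)→(1,0,2)
−g: reduced (well bottom): (1,0,2) with a≤c, −a<b≤a
flip sign back: reduced form of g is (-1,0,-2)
reduced forms (1, 0, 2) vs (-1, 0, -2) ⇒ inequivalent

no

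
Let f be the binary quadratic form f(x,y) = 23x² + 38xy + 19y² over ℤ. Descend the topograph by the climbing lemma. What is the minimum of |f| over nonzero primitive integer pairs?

translate: b→-8 (≡38 mod 46), so (23,38,19)→(23,-8,4)
flip: (23,-8,4)→(4,8,23)
translate: b→0 (≡8 mod 8), so (4,8,23)→(4,0,19)
reduced (well bottom): (4,0,19) with a≤c, −a<b≤a
well minimum = a = 4

4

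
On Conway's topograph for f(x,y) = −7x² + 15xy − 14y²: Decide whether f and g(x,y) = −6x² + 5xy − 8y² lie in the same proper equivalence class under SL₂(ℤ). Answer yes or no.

D₁ = -167, D₂ = -167
f is negative-definite; reduce −f:
−f: translate: b→-1 (≡-15 mod 14), so (7,-15,14)→(7,-1,6)
−f: flip: (7,-1,6)→(6,1,7)
−f: reduced (well bottom): (6,1,7) with a≤c, −a<b≤a
flip sign back: reduced form of f is (-6,-1,-7)
g is negative-definite; reduce −g:
−g: reduced (well bottom): (6,-5,8) with a≤c, −a<b≤a
flip sign back: reduced form of g is (-6,5,-8)
reduced forms (-6, -1, -7) vs (-6, 5, -8) ⇒ inequivalent

no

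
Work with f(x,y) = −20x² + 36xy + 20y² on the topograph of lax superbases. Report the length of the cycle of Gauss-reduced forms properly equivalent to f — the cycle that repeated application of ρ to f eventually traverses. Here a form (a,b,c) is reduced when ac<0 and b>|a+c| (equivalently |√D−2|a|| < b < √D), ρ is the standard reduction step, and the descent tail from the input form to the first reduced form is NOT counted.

D = 2896, ⌊√D⌋ = 53
river: ρ → (20,44,-12)
river: ρ → (-12,52,4)
river: ρ → (4,52,-12)
river: ρ → (-12,44,20)
river: ρ → (20,36,-20)
river: ρ → (-20,44,12)
river: ρ → (12,52,-4)
river: ρ → (-4,52,12)
river: ρ → (12,44,-20)
river: ρ → (-20,36,20)
ρ-cycle length = 10 (tail of 0 descent steps not counted)

10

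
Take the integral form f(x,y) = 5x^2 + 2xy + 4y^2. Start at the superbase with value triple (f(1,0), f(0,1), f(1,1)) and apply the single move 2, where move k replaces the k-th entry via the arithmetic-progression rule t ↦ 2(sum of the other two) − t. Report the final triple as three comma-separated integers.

start (5,4,11) = (f(1,0),f(0,1),f(1,1))
replace slot 2: 2·(5+11) − 4 = 28 → (5,28,11)

5,28,11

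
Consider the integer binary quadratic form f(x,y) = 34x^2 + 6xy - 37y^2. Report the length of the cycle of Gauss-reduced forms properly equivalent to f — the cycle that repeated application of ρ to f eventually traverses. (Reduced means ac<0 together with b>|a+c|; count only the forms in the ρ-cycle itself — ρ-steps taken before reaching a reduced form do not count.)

D = 5068, ⌊√D⌋ = 71
river: ρ → (-37,68,3)
river: ρ → (3,70,-14)
river: ρ → (-14,70,3)
river: ρ → (3,68,-37)
river: ρ → (-37,6,34)
river: ρ → (34,62,-9)
river: ρ → (-9,64,27)
river: ρ → (27,44,-29)
river: ρ → (-29,14,42)
river: ρ → (42,70,-1)
river: ρ → (-1,70,42)
river: ρ → (42,14,-29)
river: ρ → (-29,44,27)
river: ρ → (27,64,-9)
river: ρ → (-9,62,34)
river: ρ → (34,6,-37)
ρ-cycle length = 16 (tail of 0 descent steps not counted)

16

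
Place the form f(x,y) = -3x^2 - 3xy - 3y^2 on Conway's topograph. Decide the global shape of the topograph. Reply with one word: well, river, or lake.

D = b²−4ac = (-3)² − 4·(-3)·(-3) = -27
D < 0 ⇒ definite ⇒ every region one sign ⇒ single well

well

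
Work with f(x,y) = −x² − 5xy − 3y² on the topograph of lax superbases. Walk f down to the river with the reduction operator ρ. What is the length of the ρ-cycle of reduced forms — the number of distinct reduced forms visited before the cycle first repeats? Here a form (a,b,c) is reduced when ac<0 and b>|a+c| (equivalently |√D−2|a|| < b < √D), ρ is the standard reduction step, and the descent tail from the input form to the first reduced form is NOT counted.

D = 13, ⌊√D⌋ = 3
descent: ρ → (-3,-1,1)
descent: ρ → (1,3,-1)  [lands on river]
river: ρ → (-1,3,1)
ρ-cycle length = 2 (tail of 2 descent steps not counted)

2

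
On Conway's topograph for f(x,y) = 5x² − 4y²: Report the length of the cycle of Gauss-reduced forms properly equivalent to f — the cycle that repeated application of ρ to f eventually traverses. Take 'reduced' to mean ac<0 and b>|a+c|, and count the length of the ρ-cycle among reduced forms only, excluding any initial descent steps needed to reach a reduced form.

D = 80, ⌊√D⌋ = 8
descent: ρ → (-4,8,1)  [lands on river]
river: ρ → (1,8,-4)
ρ-cycle length = 2 (tail of 1 descent step not counted)

2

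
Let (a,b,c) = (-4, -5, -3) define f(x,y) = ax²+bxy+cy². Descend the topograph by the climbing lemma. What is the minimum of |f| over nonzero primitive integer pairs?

translate: b→-3 (≡5 mod 8), so (4,5,3)→(4,-3,2)
flip: (4,-3,2)→(2,3,4)
translate: b→-1 (≡3 mod 4), so (2,3,4)→(2,-1,3)
reduced (well bottom): (2,-1,3) with a≤c, −a<b≤a
well minimum |f| = |-2| = 2 (negative-definite)

2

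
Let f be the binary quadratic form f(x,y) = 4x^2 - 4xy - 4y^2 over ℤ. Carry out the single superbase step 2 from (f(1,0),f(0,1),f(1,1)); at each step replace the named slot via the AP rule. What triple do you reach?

start (4,-4,-4) = (f(1,0),f(0,1),f(1,1))
replace slot 2: 2·(4+(-4)) − (-4) = 4 → (4,4,-4)

4,4,-4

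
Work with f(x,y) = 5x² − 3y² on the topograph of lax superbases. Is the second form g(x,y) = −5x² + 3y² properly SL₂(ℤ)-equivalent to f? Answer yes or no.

D₁ = 60, D₂ = 60
river cycle of f (length 2): (-3, 6, 2), (2, 6, -3)
river cycle of g (length 2): (3, 6, -2), (-2, 6, 3)
cycles differ ⇒ inequivalent

no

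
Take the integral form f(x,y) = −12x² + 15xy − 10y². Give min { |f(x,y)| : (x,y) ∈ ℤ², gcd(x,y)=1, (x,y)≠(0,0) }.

translate: b→9 (≡-15 mod 24), so (12,-15,10)→(12,9,7)
flip: (12,9,7)→(7,-9,12)
translate: b→5 (≡-9 mod 14), so (7,-9,12)→(7,5,10)
reduced (well bottom): (7,5,10) with a≤c, −a<b≤a
well minimum |f| = |-7| = 7 (negative-definite)

7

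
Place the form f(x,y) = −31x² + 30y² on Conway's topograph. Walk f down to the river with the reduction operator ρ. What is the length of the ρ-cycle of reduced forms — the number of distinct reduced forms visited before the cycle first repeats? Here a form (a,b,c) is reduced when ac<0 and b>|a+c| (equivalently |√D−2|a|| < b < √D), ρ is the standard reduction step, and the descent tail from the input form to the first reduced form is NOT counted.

D = 3720, ⌊√D⌋ = 60
descent: ρ → (30,60,-1)  [lands on river]
river: ρ → (-1,60,30)
ρ-cycle length = 2 (tail of 1 descent step not counted)

2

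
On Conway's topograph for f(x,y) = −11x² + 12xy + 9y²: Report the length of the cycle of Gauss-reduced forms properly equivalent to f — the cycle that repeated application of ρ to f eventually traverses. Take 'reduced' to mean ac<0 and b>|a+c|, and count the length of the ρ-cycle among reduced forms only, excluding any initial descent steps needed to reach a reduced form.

D = 540, ⌊√D⌋ = 23
river: ρ → (9,6,-14)
river: ρ → (-14,22,1)
river: ρ → (1,22,-14)
river: ρ → (-14,6,9)
river: ρ → (9,12,-11)
river: ρ → (-11,10,10)
river: ρ → (10,10,-11)
river: ρ → (-11,12,9)
ρ-cycle length = 8 (tail of 0 descent steps not counted)

8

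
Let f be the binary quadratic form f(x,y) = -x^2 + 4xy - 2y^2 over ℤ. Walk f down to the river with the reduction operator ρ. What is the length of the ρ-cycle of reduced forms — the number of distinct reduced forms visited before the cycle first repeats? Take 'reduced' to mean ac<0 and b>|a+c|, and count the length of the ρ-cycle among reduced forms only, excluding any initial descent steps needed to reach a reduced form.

D = 8, ⌊√D⌋ = 2
descent: ρ → (-2,0,1)
descent: ρ → (1,2,-1)  [lands on river]
river: ρ → (-1,2,1)
ρ-cycle length = 2 (tail of 2 descent steps not counted)

2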